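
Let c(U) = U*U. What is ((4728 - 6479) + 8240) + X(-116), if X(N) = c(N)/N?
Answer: 6373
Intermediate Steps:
c(U) = U²
X(N) = N (X(N) = N²/N = N)
((4728 - 6479) + 8240) + X(-116) = ((4728 - 6479) + 8240) - 116 = (-1751 + 8240) - 116 = 6489 - 116 = 6373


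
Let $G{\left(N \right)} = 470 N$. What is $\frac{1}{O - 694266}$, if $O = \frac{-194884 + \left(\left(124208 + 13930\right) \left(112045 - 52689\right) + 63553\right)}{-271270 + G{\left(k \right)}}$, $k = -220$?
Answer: $- \frac{124890}{89439943339} \approx -1.3964 \cdot 10^{-6}$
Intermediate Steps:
$O = - \frac{2733062599}{124890}$ ($O = \frac{-194884 + \left(\left(124208 + 13930\right) \left(112045 - 52689\right) + 63553\right)}{-271270 + 470 \left(-220\right)} = \frac{-194884 + \left(138138 \cdot 59356 + 63553\right)}{-271270 - 103400} = \frac{-194884 + \left(8199319128 + 63553\right)}{-374670} = \left(-194884 + 8199382681\right) \left(- \frac{1}{374670}\right) = 8199187797 \left(- \frac{1}{374670}\right) = - \frac{2733062599}{124890} \approx -21884.0$)
$\frac{1}{O - 694266} = \frac{1}{- \frac{2733062599}{124890} - 694266} = \frac{1}{- \frac{89439943339}{124890}} = - \frac{124890}{89439943339}$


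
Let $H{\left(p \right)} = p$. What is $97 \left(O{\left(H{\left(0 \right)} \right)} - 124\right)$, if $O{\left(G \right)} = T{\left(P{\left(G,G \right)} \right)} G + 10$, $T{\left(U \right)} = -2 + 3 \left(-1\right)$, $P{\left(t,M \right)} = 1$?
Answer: $-11058$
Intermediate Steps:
$T{\left(U \right)} = -5$ ($T{\left(U \right)} = -2 - 3 = -5$)
$O{\left(G \right)} = 10 - 5 G$ ($O{\left(G \right)} = - 5 G + 10 = 10 - 5 G$)
$97 \left(O{\left(H{\left(0 \right)} \right)} - 124\right) = 97 \left(\left(10 - 0\right) - 124\right) = 97 \left(\left(10 + 0\right) - 124\right) = 97 \left(10 - 124\right) = 97 \left(-114\right) = -11058$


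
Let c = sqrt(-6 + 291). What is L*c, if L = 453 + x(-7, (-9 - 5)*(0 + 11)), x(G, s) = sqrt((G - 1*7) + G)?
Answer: sqrt(285)*(453 + I*sqrt(21)) ≈ 7647.5 + 77.363*I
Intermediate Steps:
c = sqrt(285) ≈ 16.882
x(G, s) = sqrt(-7 + 2*G) (x(G, s) = sqrt((G - 7) + G) = sqrt((-7 + G) + G) = sqrt(-7 + 2*G))
L = 453 + I*sqrt(21) (L = 453 + sqrt(-7 + 2*(-7)) = 453 + sqrt(-7 - 14) = 453 + sqrt(-21) = 453 + I*sqrt(21) ≈ 453.0 + 4.5826*I)
L*c = (453 + I*sqrt(21))*sqrt(285) = sqrt(285)*(453 + I*sqrt(21))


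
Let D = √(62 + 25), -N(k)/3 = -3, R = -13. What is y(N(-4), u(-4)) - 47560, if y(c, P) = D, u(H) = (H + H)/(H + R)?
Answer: -47560 + √87 ≈ -47551.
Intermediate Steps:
N(k) = 9 (N(k) = -3*(-3) = 9)
u(H) = 2*H/(-13 + H) (u(H) = (H + H)/(H - 13) = (2*H)/(-13 + H) = 2*H/(-13 + H))
D = √87 ≈ 9.3274
y(c, P) = √87
y(N(-4), u(-4)) - 47560 = √87 - 47560 = -47560 + √87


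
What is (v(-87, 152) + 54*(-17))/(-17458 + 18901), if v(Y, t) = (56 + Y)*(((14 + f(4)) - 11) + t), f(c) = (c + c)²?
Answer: -2569/481 ≈ -5.3410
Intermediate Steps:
f(c) = 4*c² (f(c) = (2*c)² = 4*c²)
v(Y, t) = (56 + Y)*(67 + t) (v(Y, t) = (56 + Y)*(((14 + 4*4²) - 11) + t) = (56 + Y)*(((14 + 4*16) - 11) + t) = (56 + Y)*(((14 + 64) - 11) + t) = (56 + Y)*((78 - 11) + t) = (56 + Y)*(67 + t))
(v(-87, 152) + 54*(-17))/(-17458 + 18901) = ((3752 + 56*152 + 67*(-87) - 87*152) + 54*(-17))/(-17458 + 18901) = ((3752 + 8512 - 5829 - 13224) - 918)/1443 = (-6789 - 918)*(1/1443) = -7707*1/1443 = -2569/481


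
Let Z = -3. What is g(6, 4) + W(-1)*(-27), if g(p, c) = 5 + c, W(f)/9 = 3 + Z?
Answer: 9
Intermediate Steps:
W(f) = 0 (W(f) = 9*(3 - 3) = 9*0 = 0)
g(6, 4) + W(-1)*(-27) = (5 + 4) + 0*(-27) = 9 + 0 = 9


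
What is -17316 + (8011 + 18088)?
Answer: 8783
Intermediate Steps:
-17316 + (8011 + 18088) = -17316 + 26099 = 8783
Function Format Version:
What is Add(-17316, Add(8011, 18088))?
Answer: 8783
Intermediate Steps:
Add(-17316, Add(8011, 18088)) = Add(-17316, 26099) = 8783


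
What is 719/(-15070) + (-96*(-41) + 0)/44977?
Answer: 657977/16531790 ≈ 0.039801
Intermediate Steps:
719/(-15070) + (-96*(-41) + 0)/44977 = 719*(-1/15070) + (3936 + 0)*(1/44977) = -719/15070 + 3936*(1/44977) = -719/15070 + 96/1097 = 657977/16531790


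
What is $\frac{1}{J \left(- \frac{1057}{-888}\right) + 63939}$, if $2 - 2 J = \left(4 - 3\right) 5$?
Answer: $\frac{592}{37850831} \approx 1.564 \cdot 10^{-5}$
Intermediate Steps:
$J = - \frac{3}{2}$ ($J = 1 - \frac{\left(4 - 3\right) 5}{2} = 1 - \frac{1 \cdot 5}{2} = 1 - \frac{5}{2} = - \frac{3}{2} \approx -1.5$)
$\frac{1}{J \left(- \frac{1057}{-888}\right) + 63939} = \frac{1}{- \frac{3 \left(- \frac{1057}{-888}\right)}{2} + 63939} = \frac{1}{- \frac{3 \left(\left(-1057\right) \left(- \frac{1}{888}\right)\right)}{2} + 63939} = \frac{1}{\left(- \frac{3}{2}\right) \frac{1057}{888} + 63939} = \frac{1}{- \frac{1057}{592} + 63939} = \frac{1}{\frac{37850831}{592}} = \frac{592}{37850831}$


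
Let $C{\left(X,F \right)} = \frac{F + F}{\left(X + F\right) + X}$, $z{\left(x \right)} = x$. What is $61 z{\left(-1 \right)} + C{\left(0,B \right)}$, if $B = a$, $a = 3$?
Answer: $-59$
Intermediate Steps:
$B = 3$
$C{\left(X,F \right)} = \frac{2 F}{F + 2 X}$ ($C{\left(X,F \right)} = \frac{2 F}{\left(F + X\right) + X} = \frac{2 F}{F + 2 X}$)
$61 z{\left(-1 \right)} + C{\left(0,B \right)} = 61 \left(-1\right) + 2 \cdot 3 \frac{1}{3 + 2 \cdot 0} = -61 + 2 \cdot 3 \frac{1}{3 + 0} = -61 + 2 \cdot 3 \cdot \frac{1}{3} = -61 + 2 = -59$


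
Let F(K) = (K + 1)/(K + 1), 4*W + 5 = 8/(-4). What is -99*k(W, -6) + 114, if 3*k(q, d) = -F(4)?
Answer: 147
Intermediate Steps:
W = -7/4 (W = -5/4 + (8/(-4))/4 = -5/4 + (8*(-¼))/4 = -5/4 + (¼)*(-2) = -5/4 - ½ = -7/4 ≈ -1.7500)
F(K) = 1 (F(K) = (1 + K)/(1 + K) = 1)
k(q, d) = -⅓ (k(q, d) = (-1*1)/3 = (⅓)*(-1) = -⅓)
-99*k(W, -6) + 114 = -99*(-⅓) + 114 = 33 + 114 = 147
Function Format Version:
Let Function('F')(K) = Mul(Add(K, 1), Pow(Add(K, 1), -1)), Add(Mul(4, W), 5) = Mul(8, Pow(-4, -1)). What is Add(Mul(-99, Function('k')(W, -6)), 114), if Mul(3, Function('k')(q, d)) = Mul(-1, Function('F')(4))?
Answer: 147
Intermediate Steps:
W = Rational(-7, 4) (W = Add(Rational(-5, 4), Mul(Rational(1, 4), Mul(8, Pow(-4, -1)))) = Add(Rational(-5, 4), Mul(Rational(1, 4), Mul(8, Rational(-1, 4)))) = Add(Rational(-5, 4), Mul(Rational(1, 4), -2)) = Add(Rational(-5, 4), Rational(-1, 2)) = Rational(-7, 4) ≈ -1.7500)
Function('F')(K) = 1 (Function('F')(K) = Mul(Add(1, K), Pow(Add(1, K), -1)) = 1)
Function('k')(q, d) = Rational(-1, 3) (Function('k')(q, d) = Mul(Rational(1, 3), Mul(-1, 1)) = Mul(Rational(1, 3), -1) = Rational(-1, 3))
Add(Mul(-99, Function('k')(W, -6)), 114) = Add(Mul(-99, Rational(-1, 3)), 114) = Add(33, 114) = 147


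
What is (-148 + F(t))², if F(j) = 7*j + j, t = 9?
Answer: 5776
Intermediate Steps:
F(j) = 8*j
(-148 + F(t))² = (-148 + 8*9)² = (-148 + 72)² = (-76)² = 5776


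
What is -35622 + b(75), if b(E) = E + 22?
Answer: -35525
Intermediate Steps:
b(E) = 22 + E
-35622 + b(75) = -35622 + (22 + 75) = -35622 + 97 = -35525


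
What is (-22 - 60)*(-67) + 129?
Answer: 5623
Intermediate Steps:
(-22 - 60)*(-67) + 129 = -82*(-67) + 129 = 5494 + 129 = 5623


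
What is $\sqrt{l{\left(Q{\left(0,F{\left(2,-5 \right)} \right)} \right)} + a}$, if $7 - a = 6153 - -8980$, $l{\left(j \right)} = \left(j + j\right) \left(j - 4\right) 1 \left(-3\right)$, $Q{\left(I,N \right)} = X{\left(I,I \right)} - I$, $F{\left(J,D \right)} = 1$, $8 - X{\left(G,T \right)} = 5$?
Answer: $2 i \sqrt{3777} \approx 122.91 i$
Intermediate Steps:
$X{\left(G,T \right)} = 3$ ($X{\left(G,T \right)} = 8 - 5 = 3$)
$Q{\left(I,N \right)} = 3 - I$
$l{\left(j \right)} = - 6 j \left(-4 + j\right)$ ($l{\left(j \right)} = 2 j \left(-4 + j\right) 1 \left(-3\right) = 2 j \left(-4 + j\right) \left(-3\right) = - 6 j \left(-4 + j\right)$)
$a = -15126$ ($a = 7 - \left(6153 - -8980\right) = 7 - \left(6153 + 8980\right) = 7 - 15133 = -15126$)
$\sqrt{l{\left(Q{\left(0,F{\left(2,-5 \right)} \right)} \right)} + a} = \sqrt{6 \left(3 - 0\right) \left(4 - \left(3 - 0\right)\right) - 15126} = \sqrt{6 \left(3 + 0\right) \left(4 - \left(3 + 0\right)\right) - 15126} = \sqrt{6 \cdot 3 \left(4 - 3\right) - 15126} = \sqrt{6 \cdot 3 \cdot 1 - 15126} = \sqrt{18 - 15126} = \sqrt{-15108} = 2 i \sqrt{3777}$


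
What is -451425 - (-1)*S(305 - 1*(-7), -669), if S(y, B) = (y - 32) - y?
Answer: -451457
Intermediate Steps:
S(y, B) = -32 (S(y, B) = (-32 + y) - y = -32)
-451425 - (-1)*S(305 - 1*(-7), -669) = -451425 - (-1)*(-32) = -451425 - 1*32 = -451425 - 32 = -451457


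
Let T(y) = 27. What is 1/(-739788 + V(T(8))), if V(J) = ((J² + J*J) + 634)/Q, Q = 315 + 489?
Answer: -201/148696865 ≈ -1.3517e-6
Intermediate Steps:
Q = 804
V(J) = 317/402 + J²/402 (V(J) = ((J² + J*J) + 634)/804 = ((J² + J²) + 634)*(1/804) = (2*J² + 634)*(1/804) = (634 + 2*J²)*(1/804) = 317/402 + J²/402)
1/(-739788 + V(T(8))) = 1/(-739788 + (317/402 + (1/402)*27²)) = 1/(-739788 + (317/402 + (1/402)*729)) = 1/(-739788 + (317/402 + 243/134)) = 1/(-739788 + 523/201) = 1/(-148696865/201) = -201/148696865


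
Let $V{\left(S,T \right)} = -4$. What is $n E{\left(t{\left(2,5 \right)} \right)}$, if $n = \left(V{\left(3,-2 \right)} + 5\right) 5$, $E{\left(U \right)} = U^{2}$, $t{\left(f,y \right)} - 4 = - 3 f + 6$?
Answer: $80$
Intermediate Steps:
$t{\left(f,y \right)} = 10 - 3 f$ ($t{\left(f,y \right)} = 4 - \left(-6 + 3 f\right) = 10 - 3 f$)
$n = 5$ ($n = \left(-4 + 5\right) 5 = 1 \cdot 5 = 5$)
$n E{\left(t{\left(2,5 \right)} \right)} = 5 \left(10 - 6\right)^{2} = 5 \cdot 4^{2} = 5 \cdot 16 = 80$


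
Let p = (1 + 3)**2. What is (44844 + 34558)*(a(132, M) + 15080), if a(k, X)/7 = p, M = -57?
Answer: 1206275184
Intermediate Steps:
p = 16 (p = 4**2 = 16)
a(k, X) = 112 (a(k, X) = 7*16 = 112)
(44844 + 34558)*(a(132, M) + 15080) = (44844 + 34558)*(112 + 15080) = 79402*15192 = 1206275184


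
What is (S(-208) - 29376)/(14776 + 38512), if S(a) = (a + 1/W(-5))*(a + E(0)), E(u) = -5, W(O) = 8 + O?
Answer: 14857/53288 ≈ 0.27881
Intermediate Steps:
S(a) = (-5 + a)*(⅓ + a) (S(a) = (a + 1/(8 - 5))*(a - 5) = (a + 1/3)*(-5 + a) = (a + ⅓)*(-5 + a) = (⅓ + a)*(-5 + a) = (-5 + a)*(⅓ + a))
(S(-208) - 29376)/(14776 + 38512) = ((-5/3 + (⅓)*(-208) - 208*(-5 - 208)) - 29376)/(14776 + 38512) = ((-5/3 - 208/3 - 208*(-213)) - 29376)/53288 = ((-5/3 - 208/3 + 44304) - 29376)*(1/53288) = (44233 - 29376)*(1/53288) = 14857*(1/53288) = 14857/53288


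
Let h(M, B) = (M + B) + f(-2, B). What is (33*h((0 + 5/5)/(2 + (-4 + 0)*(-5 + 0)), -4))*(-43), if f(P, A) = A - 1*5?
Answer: 36765/2 ≈ 18383.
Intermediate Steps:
f(P, A) = -5 + A (f(P, A) = A - 5 = -5 + A)
h(M, B) = -5 + M + 2*B (h(M, B) = (M + B) + (-5 + B) = (B + M) + (-5 + B) = -5 + M + 2*B)
(33*h((0 + 5/5)/(2 + (-4 + 0)*(-5 + 0)), -4))*(-43) = (33*(-5 + (0 + 5/5)/(2 + (-4 + 0)*(-5 + 0)) + 2*(-4)))*(-43) = (33*(-5 + (0 + 5*(1/5))/(2 - 4*(-5)) - 8))*(-43) = (33*(-5 + (0 + 1)/(2 + 20) - 8))*(-43) = (33*(-5 + 1/22 - 8))*(-43) = (33*(-285/22))*(-43) = -855/2*(-43) = 36765/2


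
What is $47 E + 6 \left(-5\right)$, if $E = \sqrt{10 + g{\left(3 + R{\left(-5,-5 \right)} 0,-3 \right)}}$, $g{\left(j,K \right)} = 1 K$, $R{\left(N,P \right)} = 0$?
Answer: $-30 + 47 \sqrt{7} \approx 94.35$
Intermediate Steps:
$g{\left(j,K \right)} = K$
$E = \sqrt{7}$ ($E = \sqrt{10 - 3} = \sqrt{7} \approx 2.6458$)
$47 E + 6 \left(-5\right) = 47 \sqrt{7} + 6 \left(-5\right) = 47 \sqrt{7} - 30 = -30 + 47 \sqrt{7}$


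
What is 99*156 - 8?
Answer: 15436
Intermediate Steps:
99*156 - 8 = 15444 - 8 = 15436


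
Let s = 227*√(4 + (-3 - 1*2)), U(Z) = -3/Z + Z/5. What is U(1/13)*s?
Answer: -575218*I/65 ≈ -8849.5*I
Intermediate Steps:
U(Z) = -3/Z + Z/5 (U(Z) = -3/Z + Z*(⅕) = -3/Z + Z/5)
s = 227*I (s = 227*√(4 + (-3 - 2)) = 227*√(4 - 5) = 227*√(-1) = 227*I ≈ 227.0*I)
U(1/13)*s = (-3/(1/13) + (⅕)/13)*(227*I) = (-3/1/13 + (⅕)*(1/13))*(227*I) = (-3*13 + 1/65)*(227*I) = (-39 + 1/65)*(227*I) = -575218*I/65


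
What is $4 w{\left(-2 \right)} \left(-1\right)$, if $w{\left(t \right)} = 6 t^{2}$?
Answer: $-96$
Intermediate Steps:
$4 w{\left(-2 \right)} \left(-1\right) = 4 \cdot 6 \left(-2\right)^{2} \left(-1\right) = 4 \cdot 6 \cdot 4 \left(-1\right) = 4 \cdot 24 \left(-1\right) = 96 \left(-1\right) = -96$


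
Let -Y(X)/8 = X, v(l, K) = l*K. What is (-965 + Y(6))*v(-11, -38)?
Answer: -423434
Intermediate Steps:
v(l, K) = K*l
Y(X) = -8*X
(-965 + Y(6))*v(-11, -38) = (-965 - 8*6)*(-38*(-11)) = (-965 - 48)*418 = -1013*418 = -423434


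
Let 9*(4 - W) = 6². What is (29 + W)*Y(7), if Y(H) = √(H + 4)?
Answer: 29*√11 ≈ 96.182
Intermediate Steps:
W = 0 (W = 4 - ⅑*6² = 4 - ⅑*36 = 4 - 4 = 0)
Y(H) = √(4 + H)
(29 + W)*Y(7) = (29 + 0)*√(4 + 7) = 29*√11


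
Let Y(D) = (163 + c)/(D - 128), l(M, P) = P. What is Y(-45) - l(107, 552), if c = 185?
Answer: -95844/173 ≈ -554.01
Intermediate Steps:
Y(D) = 348/(-128 + D) (Y(D) = (163 + 185)/(D - 128) = 348/(-128 + D))
Y(-45) - l(107, 552) = 348/(-128 - 45) - 1*552 = 348/(-173) - 552 = 348*(-1/173) - 552 = -348/173 - 552 = -95844/173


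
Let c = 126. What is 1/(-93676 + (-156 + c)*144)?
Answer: -1/97996 ≈ -1.0205e-5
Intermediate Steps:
1/(-93676 + (-156 + c)*144) = 1/(-93676 + (-156 + 126)*144) = 1/(-93676 - 30*144) = 1/(-93676 - 4320) = 1/(-97996) = -1/97996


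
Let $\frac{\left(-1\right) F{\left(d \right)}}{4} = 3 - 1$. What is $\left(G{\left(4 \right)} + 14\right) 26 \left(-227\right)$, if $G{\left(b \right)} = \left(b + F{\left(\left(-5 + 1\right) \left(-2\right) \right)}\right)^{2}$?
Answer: $-177060$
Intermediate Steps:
$F{\left(d \right)} = -8$ ($F{\left(d \right)} = - 4 \left(3 - 1\right) = \left(-4\right) 2 = -8$)
$G{\left(b \right)} = \left(-8 + b\right)^{2}$ ($G{\left(b \right)} = \left(b - 8\right)^{2} = \left(-8 + b\right)^{2}$)
$\left(G{\left(4 \right)} + 14\right) 26 \left(-227\right) = \left(\left(-8 + 4\right)^{2} + 14\right) 26 \left(-227\right) = \left(\left(-4\right)^{2} + 14\right) 26 \left(-227\right) = \left(16 + 14\right) 26 \left(-227\right) = 30 \cdot 26 \left(-227\right) = 780 \left(-227\right) = -177060$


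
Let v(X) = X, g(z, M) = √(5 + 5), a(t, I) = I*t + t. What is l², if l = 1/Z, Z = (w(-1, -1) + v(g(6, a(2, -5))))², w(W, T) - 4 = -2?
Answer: (2 + √10)⁻⁴ ≈ 0.0014081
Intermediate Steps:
a(t, I) = t + I*t
g(z, M) = √10
w(W, T) = 2 (w(W, T) = 4 - 2 = 2)
Z = (2 + √10)² ≈ 26.649
l = (2 + √10)⁻² (l = 1/((2 + √10)²) = (2 + √10)⁻² ≈ 0.037525)
l² = ((2 + √10)⁻²)² = (2 + √10)⁻⁴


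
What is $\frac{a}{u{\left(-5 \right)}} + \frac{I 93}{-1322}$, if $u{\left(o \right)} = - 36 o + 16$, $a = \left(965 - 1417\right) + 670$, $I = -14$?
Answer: $\frac{135847}{64778} \approx 2.0971$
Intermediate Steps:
$a = 218$ ($a = -452 + 670 = 218$)
$u{\left(o \right)} = 16 - 36 o$
$\frac{a}{u{\left(-5 \right)}} + \frac{I 93}{-1322} = \frac{218}{16 - -180} + \frac{\left(-14\right) 93}{-1322} = \frac{218}{16 + 180} - - \frac{651}{661} = \frac{218}{196} + \frac{651}{661} = 218 \cdot \frac{1}{196} + \frac{651}{661} = \frac{109}{98} + \frac{651}{661} = \frac{135847}{64778}$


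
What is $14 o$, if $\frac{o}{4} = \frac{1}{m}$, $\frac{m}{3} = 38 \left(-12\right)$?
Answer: $- \frac{7}{171} \approx -0.040936$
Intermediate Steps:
$m = -1368$ ($m = 3 \cdot 38 \left(-12\right) = 3 \left(-456\right) = -1368$)
$o = - \frac{1}{342}$ ($o = \frac{4}{-1368} = 4 \left(- \frac{1}{1368}\right) = - \frac{1}{342} \approx -0.002924$)
$14 o = 14 \left(- \frac{1}{342}\right) = - \frac{7}{171}$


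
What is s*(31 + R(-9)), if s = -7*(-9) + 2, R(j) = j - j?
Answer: 2015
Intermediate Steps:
R(j) = 0
s = 65 (s = 63 + 2 = 65)
s*(31 + R(-9)) = 65*(31 + 0) = 65*31 = 2015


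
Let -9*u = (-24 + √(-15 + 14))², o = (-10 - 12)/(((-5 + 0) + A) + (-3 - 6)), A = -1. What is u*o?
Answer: -2530/27 + 352*I/45 ≈ -93.704 + 7.8222*I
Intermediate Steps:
o = 22/15 (o = (-10 - 12)/(((-5 + 0) - 1) + (-3 - 6)) = -22/((-5 - 1) - 9) = -22/(-6 - 9) = -22/(-15) = -22*(-1/15) = 22/15 ≈ 1.4667)
u = -(-24 + I)²/9 (u = -(-24 + √(-15 + 14))²/9 = -(-24 + √(-1))²/9 = -(-24 + I)²/9 ≈ -63.889 + 5.3333*I)
u*o = (-575/9 + 16*I/3)*(22/15) = -2530/27 + 352*I/45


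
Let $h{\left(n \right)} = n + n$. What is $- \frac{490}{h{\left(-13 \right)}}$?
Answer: $\frac{245}{13} \approx 18.846$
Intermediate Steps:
$h{\left(n \right)} = 2 n$
$- \frac{490}{h{\left(-13 \right)}} = - \frac{490}{2 \left(-13\right)} = - \frac{490}{-26} = \left(-490\right) \left(- \frac{1}{26}\right) = \frac{245}{13}$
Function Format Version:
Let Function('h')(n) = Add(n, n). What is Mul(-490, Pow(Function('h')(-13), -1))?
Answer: Rational(245, 13) ≈ 18.846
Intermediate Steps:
Function('h')(n) = Mul(2, n)
Mul(-490, Pow(Function('h')(-13), -1)) = Mul(-490, Pow(Mul(2, -13), -1)) = Mul(-490, Pow(-26, -1)) = Mul(-490, Rational(-1, 26)) = Rational(245, 13)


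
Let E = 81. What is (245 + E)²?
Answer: 106276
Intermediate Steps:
(245 + E)² = (245 + 81)² = 326² = 106276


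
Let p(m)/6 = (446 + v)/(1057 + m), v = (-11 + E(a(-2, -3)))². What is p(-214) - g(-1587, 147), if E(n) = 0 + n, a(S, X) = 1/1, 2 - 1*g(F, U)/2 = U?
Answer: 82582/281 ≈ 293.89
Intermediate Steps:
g(F, U) = 4 - 2*U
a(S, X) = 1
E(n) = n
v = 100 (v = (-11 + 1)² = (-10)² = 100)
p(m) = 3276/(1057 + m) (p(m) = 6*((446 + 100)/(1057 + m)) = 6*(546/(1057 + m)) = 3276/(1057 + m))
p(-214) - g(-1587, 147) = 3276/(1057 - 214) - (4 - 2*147) = 3276/843 - (4 - 294) = 3276*(1/843) - 1*(-290) = 1092/281 + 290 = 82582/281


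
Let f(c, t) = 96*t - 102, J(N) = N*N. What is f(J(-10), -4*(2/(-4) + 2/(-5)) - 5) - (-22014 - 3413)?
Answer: 125953/5 ≈ 25191.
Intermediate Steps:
J(N) = N²
f(c, t) = -102 + 96*t
f(J(-10), -4*(2/(-4) + 2/(-5)) - 5) - (-22014 - 3413) = (-102 + 96*(-4*(2/(-4) + 2/(-5)) - 5)) - (-22014 - 3413) = (-102 + 96*(-4*(2*(-¼) + 2*(-⅕)) - 5)) - 1*(-25427) = (-102 + 96*(-4*(-½ - ⅖) - 5)) + 25427 = (-102 + 96*(-4*(-9/10) - 5)) + 25427 = (-102 + 96*(18/5 - 5)) + 25427 = (-102 + 96*(-7/5)) + 25427 = (-102 - 672/5) + 25427 = -1182/5 + 25427 = 125953/5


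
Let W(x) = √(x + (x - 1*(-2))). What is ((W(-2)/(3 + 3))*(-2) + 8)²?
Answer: (24 - I*√2)²/9 ≈ 63.778 - 7.5425*I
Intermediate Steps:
W(x) = √(2 + 2*x) (W(x) = √(x + (x + 2)) = √(x + (2 + x)) = √(2 + 2*x))
((W(-2)/(3 + 3))*(-2) + 8)² = ((√(2 + 2*(-2))/(3 + 3))*(-2) + 8)² = ((√(2 - 4)/6)*(-2) + 8)² = ((√(-2)/6)*(-2) + 8)² = (((I*√2)/6)*(-2) + 8)² = ((I*√2/6)*(-2) + 8)² = (-I*√2/3 + 8)² = (8 - I*√2/3)²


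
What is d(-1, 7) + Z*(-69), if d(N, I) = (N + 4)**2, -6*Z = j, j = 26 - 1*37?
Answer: -235/2 ≈ -117.50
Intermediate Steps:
j = -11 (j = 26 - 37 = -11)
Z = 11/6 (Z = -1/6*(-11) = 11/6 ≈ 1.8333)
d(N, I) = (4 + N)**2
d(-1, 7) + Z*(-69) = (4 - 1)**2 + (11/6)*(-69) = 3**2 - 253/2 = 9 - 253/2 = -235/2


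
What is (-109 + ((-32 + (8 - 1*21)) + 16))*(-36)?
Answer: 4968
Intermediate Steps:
(-109 + ((-32 + (8 - 1*21)) + 16))*(-36) = (-109 + ((-32 + (8 - 21)) + 16))*(-36) = (-109 + ((-32 - 13) + 16))*(-36) = (-109 + (-45 + 16))*(-36) = (-109 - 29)*(-36) = -138*(-36) = 4968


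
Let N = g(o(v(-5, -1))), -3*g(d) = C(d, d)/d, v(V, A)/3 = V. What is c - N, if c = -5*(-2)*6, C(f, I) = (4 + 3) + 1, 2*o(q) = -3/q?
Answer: 260/3 ≈ 86.667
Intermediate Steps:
v(V, A) = 3*V
o(q) = -3/(2*q) (o(q) = (-3/q)/2 = -3/(2*q))
C(f, I) = 8 (C(f, I) = 7 + 1 = 8)
g(d) = -8/(3*d)
N = -80/3 (N = -8/(3*((-3/(2*(3*(-5)))))) = -8/(3*((-3/2/(-15)))) = -8/(3*((-3/2*(-1/15)))) = -8/(3*⅒) = -8/3*10 = -80/3 ≈ -26.667)
c = 60 (c = 10*6 = 60)
c - N = 60 - 1*(-80/3) = 60 + 80/3 = 260/3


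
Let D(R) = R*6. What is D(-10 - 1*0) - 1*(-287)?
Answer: 227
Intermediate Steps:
D(R) = 6*R
D(-10 - 1*0) - 1*(-287) = 6*(-10 - 1*0) - 1*(-287) = 6*(-10 + 0) + 287 = 6*(-10) + 287 = -60 + 287 = 227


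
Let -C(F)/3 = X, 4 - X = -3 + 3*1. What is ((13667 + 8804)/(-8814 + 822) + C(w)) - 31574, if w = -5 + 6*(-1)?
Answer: -252457783/7992 ≈ -31589.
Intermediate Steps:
w = -11 (w = -5 - 6 = -11)
X = 4 (X = 4 - (-3 + 3*1) = 4 - (-3 + 3) = 4 - 1*0 = 4 + 0 = 4)
C(F) = -12 (C(F) = -3*4 = -12)
((13667 + 8804)/(-8814 + 822) + C(w)) - 31574 = ((13667 + 8804)/(-8814 + 822) - 12) - 31574 = (22471/(-7992) - 12) - 31574 = (22471*(-1/7992) - 12) - 31574 = (-22471/7992 - 12) - 31574 = -118375/7992 - 31574 = -252457783/7992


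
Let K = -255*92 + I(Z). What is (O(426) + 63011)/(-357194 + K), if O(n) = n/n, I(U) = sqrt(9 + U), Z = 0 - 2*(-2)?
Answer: -7995256616/48299155901 - 21004*sqrt(13)/48299155901 ≈ -0.16554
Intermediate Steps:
Z = 4 (Z = 0 + 4 = 4)
O(n) = 1
K = -23460 + sqrt(13) (K = -255*92 + sqrt(9 + 4) = -23460 + sqrt(13) ≈ -23456.)
(O(426) + 63011)/(-357194 + K) = (1 + 63011)/(-357194 + (-23460 + sqrt(13))) = 63012/(-380654 + sqrt(13))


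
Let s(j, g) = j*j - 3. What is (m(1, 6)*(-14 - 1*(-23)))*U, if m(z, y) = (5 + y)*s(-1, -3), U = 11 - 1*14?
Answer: 594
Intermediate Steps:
U = -3 (U = 11 - 14 = -3)
s(j, g) = -3 + j² (s(j, g) = j² - 3 = -3 + j²)
m(z, y) = -10 - 2*y (m(z, y) = (5 + y)*(-3 + (-1)²) = (5 + y)*(-3 + 1) = (5 + y)*(-2) = -10 - 2*y)
(m(1, 6)*(-14 - 1*(-23)))*U = ((-10 - 2*6)*(-14 - 1*(-23)))*(-3) = ((-10 - 12)*(-14 + 23))*(-3) = -22*9*(-3) = -198*(-3) = 594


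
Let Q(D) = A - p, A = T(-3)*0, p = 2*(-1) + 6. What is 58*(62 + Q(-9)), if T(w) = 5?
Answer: 3364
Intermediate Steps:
p = 4 (p = -2 + 6 = 4)
A = 0 (A = 5*0 = 0)
Q(D) = -4 (Q(D) = 0 - 1*4 = 0 - 4 = -4)
58*(62 + Q(-9)) = 58*(62 - 4) = 58*58 = 3364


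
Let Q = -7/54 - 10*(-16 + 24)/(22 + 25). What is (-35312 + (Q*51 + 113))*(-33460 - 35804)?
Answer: 114891225176/47 ≈ 2.4445e+9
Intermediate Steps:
Q = -4649/2538 (Q = -7*1/54 - 10/(47/8) = -7/54 - 10/(47*(1/8)) = -7/54 - 10/47/8 = -7/54 - 10*8/47 = -7/54 - 80/47 = -4649/2538 ≈ -1.8318)
(-35312 + (Q*51 + 113))*(-33460 - 35804) = (-35312 + (-4649/2538*51 + 113))*(-33460 - 35804) = (-35312 + (-79033/846 + 113))*(-69264) = (-35312 + 16565/846)*(-69264) = -29857387/846*(-69264) = 114891225176/47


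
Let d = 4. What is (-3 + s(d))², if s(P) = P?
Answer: 1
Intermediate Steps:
(-3 + s(d))² = (-3 + 4)² = 1² = 1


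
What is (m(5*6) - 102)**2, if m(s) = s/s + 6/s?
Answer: 254016/25 ≈ 10161.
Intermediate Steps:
m(s) = 1 + 6/s
(m(5*6) - 102)**2 = ((6 + 5*6)/((5*6)) - 102)**2 = ((6 + 30)/30 - 102)**2 = ((1/30)*36 - 102)**2 = (6/5 - 102)**2 = (-504/5)**2 = 254016/25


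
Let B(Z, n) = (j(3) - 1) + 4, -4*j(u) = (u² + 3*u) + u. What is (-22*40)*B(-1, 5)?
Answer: 1980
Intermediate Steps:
j(u) = -u - u²/4 (j(u) = -((u² + 3*u) + u)/4 = -(u² + 4*u)/4 = -u - u²/4)
B(Z, n) = -9/4 (B(Z, n) = (-¼*3*(4 + 3) - 1) + 4 = (-¼*3*7 - 1) + 4 = (-21/4 - 1) + 4 = -25/4 + 4 = -9/4)
(-22*40)*B(-1, 5) = -22*40*(-9/4) = -880*(-9/4) = 1980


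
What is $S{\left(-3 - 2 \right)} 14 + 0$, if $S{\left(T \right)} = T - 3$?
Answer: $-112$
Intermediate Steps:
$S{\left(T \right)} = -3 + T$
$S{\left(-3 - 2 \right)} 14 + 0 = \left(-3 - 5\right) 14 + 0 = \left(-8\right) 14 + 0 = -112 + 0 = -112$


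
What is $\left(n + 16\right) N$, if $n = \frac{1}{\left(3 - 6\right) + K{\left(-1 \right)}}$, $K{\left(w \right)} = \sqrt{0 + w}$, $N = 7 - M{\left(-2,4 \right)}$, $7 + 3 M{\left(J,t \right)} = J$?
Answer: $157 - i \approx 157.0 - 1.0 i$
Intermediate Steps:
$M{\left(J,t \right)} = - \frac{7}{3} + \frac{J}{3}$
$N = 10$ ($N = 7 - \left(- \frac{7}{3} + \frac{1}{3} \left(-2\right)\right) = 7 - \left(- \frac{7}{3} - \frac{2}{3}\right) = 7 - -3 = 7 + 3 = 10$)
$K{\left(w \right)} = \sqrt{w}$
$n = \frac{-3 - i}{10}$ ($n = \frac{1}{\left(3 - 6\right) + \sqrt{-1}} = \frac{1}{-3 + i} = \frac{-3 - i}{10} \approx -0.3 - 0.1 i$)
$\left(n + 16\right) N = \left(\left(- \frac{3}{10} - \frac{i}{10}\right) + 16\right) 10 = \left(\frac{157}{10} - \frac{i}{10}\right) 10 = 157 - i$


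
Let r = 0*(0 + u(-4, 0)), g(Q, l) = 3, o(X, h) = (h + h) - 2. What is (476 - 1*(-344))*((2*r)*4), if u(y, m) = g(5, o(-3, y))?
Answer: 0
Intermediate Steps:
o(X, h) = -2 + 2*h (o(X, h) = 2*h - 2 = -2 + 2*h)
u(y, m) = 3
r = 0 (r = 0*(0 + 3) = 0*3 = 0)
(476 - 1*(-344))*((2*r)*4) = (476 - 1*(-344))*((2*0)*4) = (476 + 344)*(0*4) = 820*0 = 0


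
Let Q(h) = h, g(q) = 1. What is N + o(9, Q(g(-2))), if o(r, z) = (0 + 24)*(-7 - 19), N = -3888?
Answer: -4512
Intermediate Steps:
o(r, z) = -624 (o(r, z) = 24*(-26) = -624)
N + o(9, Q(g(-2))) = -3888 - 624 = -4512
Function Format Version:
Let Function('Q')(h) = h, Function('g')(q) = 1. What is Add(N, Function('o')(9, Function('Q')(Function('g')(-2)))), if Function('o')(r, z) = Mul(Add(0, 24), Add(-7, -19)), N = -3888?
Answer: -4512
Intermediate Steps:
Function('o')(r, z) = -624 (Function('o')(r, z) = Mul(24, -26) = -624)
Add(N, Function('o')(9, Function('Q')(Function('g')(-2)))) = Add(-3888, -624) = -4512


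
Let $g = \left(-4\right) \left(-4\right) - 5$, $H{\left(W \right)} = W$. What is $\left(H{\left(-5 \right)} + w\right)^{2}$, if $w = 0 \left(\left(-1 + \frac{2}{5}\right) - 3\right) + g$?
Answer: $36$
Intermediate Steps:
$g = 11$ ($g = 16 - 5 = 11$)
$w = 11$ ($w = 0 \left(\left(-1 + \frac{2}{5}\right) - 3\right) + 11 = 0 \left(- \frac{3}{5} - 3\right) + 11 = 0 \left(- \frac{18}{5}\right) + 11 = 0 + 11 = 11$)
$\left(H{\left(-5 \right)} + w\right)^{2} = \left(-5 + 11\right)^{2} = 6^{2} = 36$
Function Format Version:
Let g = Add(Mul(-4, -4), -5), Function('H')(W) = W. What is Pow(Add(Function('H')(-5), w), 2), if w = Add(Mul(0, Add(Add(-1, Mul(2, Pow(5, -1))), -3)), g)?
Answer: 36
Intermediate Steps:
g = 11 (g = Add(16, -5) = 11)
w = 11 (w = Add(Mul(0, Add(Add(-1, Mul(2, Pow(5, -1))), -3)), 11) = Add(Mul(0, Add(Add(-1, Mul(2, Rational(1, 5))), -3)), 11) = Add(Mul(0, Add(Add(-1, Rational(2, 5)), -3)), 11) = Add(Mul(0, Add(Rational(-3, 5), -3)), 11) = Add(Mul(0, Rational(-18, 5)), 11) = Add(0, 11) = 11)
Pow(Add(Function('H')(-5), w), 2) = Pow(Add(-5, 11), 2) = Pow(6, 2) = 36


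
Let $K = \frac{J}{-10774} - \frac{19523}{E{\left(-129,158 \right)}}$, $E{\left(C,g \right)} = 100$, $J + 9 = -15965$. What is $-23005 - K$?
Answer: $- \frac{12288421799}{538700} \approx -22811.0$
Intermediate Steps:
$J = -15974$ ($J = -9 - 15965 = -15974$)
$K = - \frac{104371701}{538700}$ ($K = - \frac{15974}{-10774} - \frac{19523}{100} = \left(-15974\right) \left(- \frac{1}{10774}\right) - \frac{19523}{100} = \frac{7987}{5387} - \frac{19523}{100} = - \frac{104371701}{538700} \approx -193.75$)
$-23005 - K = -23005 - - \frac{104371701}{538700} = -23005 + \frac{104371701}{538700} = - \frac{12288421799}{538700}$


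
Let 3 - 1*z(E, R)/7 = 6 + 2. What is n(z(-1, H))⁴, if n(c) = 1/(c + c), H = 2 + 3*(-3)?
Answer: 1/24010000 ≈ 4.1649e-8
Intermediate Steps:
H = -7 (H = 2 - 9 = -7)
z(E, R) = -35 (z(E, R) = 21 - 7*(6 + 2) = 21 - 7*8 = 21 - 56 = -35)
n(c) = 1/(2*c)
n(z(-1, H))⁴ = ((½)/(-35))⁴ = ((½)*(-1/35))⁴ = (-1/70)⁴ = 1/24010000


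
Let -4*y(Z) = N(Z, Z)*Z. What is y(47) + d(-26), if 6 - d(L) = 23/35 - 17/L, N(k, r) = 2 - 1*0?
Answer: -8559/455 ≈ -18.811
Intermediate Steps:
N(k, r) = 2 (N(k, r) = 2 + 0 = 2)
d(L) = 187/35 + 17/L (d(L) = 6 - (23/35 - 17/L) = 6 + (-23/35 + 17/L) = 187/35 + 17/L)
y(Z) = -Z/2
y(47) + d(-26) = -1/2*47 + (187/35 + 17/(-26)) = -47/2 + (187/35 + 17*(-1/26)) = -47/2 + (187/35 - 17/26) = -47/2 + 4267/910 = -8559/455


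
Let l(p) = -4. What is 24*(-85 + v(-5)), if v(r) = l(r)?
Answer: -2136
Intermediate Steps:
v(r) = -4
24*(-85 + v(-5)) = 24*(-85 - 4) = 24*(-89) = -2136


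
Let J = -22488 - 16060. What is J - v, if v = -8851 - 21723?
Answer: -7974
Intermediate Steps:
J = -38548
v = -30574
J - v = -38548 - 1*(-30574) = -38548 + 30574 = -7974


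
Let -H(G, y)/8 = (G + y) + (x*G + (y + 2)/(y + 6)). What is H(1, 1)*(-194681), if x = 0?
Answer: 26476616/7 ≈ 3.7824e+6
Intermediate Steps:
H(G, y) = -8*G - 8*y - 8*(2 + y)/(6 + y) (H(G, y) = -8*((G + y) + (0*G + (y + 2)/(y + 6))) = -8*((G + y) + (0 + (2 + y)/(6 + y))) = -8*((G + y) + (2 + y)/(6 + y)) = -8*(G + y + (2 + y)/(6 + y)) = -8*G - 8*y - 8*(2 + y)/(6 + y))
H(1, 1)*(-194681) = (8*(-2 - 1*1² - 7*1 - 6*1 - 1*1*1)/(6 + 1))*(-194681) = (8*(-2 - 1*1 - 7 - 6 - 1)/7)*(-194681) = (8*(⅐)*(-2 - 1 - 7 - 6 - 1))*(-194681) = (8*(⅐)*(-17))*(-194681) = -136/7*(-194681) = 26476616/7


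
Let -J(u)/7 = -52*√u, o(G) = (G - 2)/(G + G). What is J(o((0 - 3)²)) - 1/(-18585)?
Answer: 1/18585 + 182*√14/3 ≈ 226.99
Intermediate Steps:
o(G) = (-2 + G)/(2*G) (o(G) = (-2 + G)/((2*G)) = (-2 + G)*(1/(2*G)) = (-2 + G)/(2*G))
J(u) = 364*√u (J(u) = -(-364)*√u = 364*√u)
J(o((0 - 3)²)) - 1/(-18585) = 364*√((-2 + (0 - 3)²)/(2*((0 - 3)²))) - 1/(-18585) = 364*√((-2 + (-3)²)/(2*((-3)²))) - 1*(-1/18585) = 364*√((½)*(-2 + 9)/9) + 1/18585 = 364*√((½)*(⅑)*7) + 1/18585 = 364*√(7/18) + 1/18585 = 364*(√14/6) + 1/18585 = 182*√14/3 + 1/18585 = 1/18585 + 182*√14/3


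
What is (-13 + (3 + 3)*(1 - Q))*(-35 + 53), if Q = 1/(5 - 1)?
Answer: -153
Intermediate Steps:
Q = ¼ (Q = 1/4 = ¼ ≈ 0.25000)
(-13 + (3 + 3)*(1 - Q))*(-35 + 53) = (-13 + (3 + 3)*(1 - 1*¼))*(-35 + 53) = (-13 + 6*(1 - ¼))*18 = (-13 + 6*(¾))*18 = (-13 + 9/2)*18 = -17/2*18 = -153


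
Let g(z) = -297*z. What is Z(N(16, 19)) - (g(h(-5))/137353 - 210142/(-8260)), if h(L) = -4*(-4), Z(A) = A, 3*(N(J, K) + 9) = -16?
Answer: -67629093179/1701803670 ≈ -39.740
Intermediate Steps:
N(J, K) = -43/3 (N(J, K) = -9 + (1/3)*(-16) = -9 - 16/3 = -43/3)
h(L) = 16
Z(N(16, 19)) - (g(h(-5))/137353 - 210142/(-8260)) = -43/3 - (-297*16/137353 - 210142/(-8260)) = -43/3 - (-4752*1/137353 - 210142*(-1/8260)) = -43/3 - (-4752/137353 + 105071/4130) = -43/3 - 1*14412191303/567267890 = -43/3 - 14412191303/567267890 = -67629093179/1701803670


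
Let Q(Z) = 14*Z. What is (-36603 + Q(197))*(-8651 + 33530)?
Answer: -842029755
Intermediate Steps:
(-36603 + Q(197))*(-8651 + 33530) = (-36603 + 14*197)*(-8651 + 33530) = (-36603 + 2758)*24879 = -33845*24879 = -842029755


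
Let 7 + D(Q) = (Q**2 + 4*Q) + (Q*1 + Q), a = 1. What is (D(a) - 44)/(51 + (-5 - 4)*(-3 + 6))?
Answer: -11/6 ≈ -1.8333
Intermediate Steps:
D(Q) = -7 + Q**2 + 6*Q (D(Q) = -7 + ((Q**2 + 4*Q) + (Q*1 + Q)) = -7 + ((Q**2 + 4*Q) + (Q + Q)) = -7 + ((Q**2 + 4*Q) + 2*Q) = -7 + (Q**2 + 6*Q) = -7 + Q**2 + 6*Q)
(D(a) - 44)/(51 + (-5 - 4)*(-3 + 6)) = ((-7 + 1**2 + 6*1) - 44)/(51 + (-5 - 4)*(-3 + 6)) = ((-7 + 1 + 6) - 44)/(51 - 9*3) = (0 - 44)/(51 - 27) = -44/24 = (1/24)*(-44) = -11/6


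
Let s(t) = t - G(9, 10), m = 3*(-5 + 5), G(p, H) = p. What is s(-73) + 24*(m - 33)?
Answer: -874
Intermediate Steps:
m = 0 (m = 3*0 = 0)
s(t) = -9 + t (s(t) = t - 1*9 = t - 9 = -9 + t)
s(-73) + 24*(m - 33) = (-9 - 73) + 24*(0 - 33) = -82 + 24*(-33) = -82 - 792 = -874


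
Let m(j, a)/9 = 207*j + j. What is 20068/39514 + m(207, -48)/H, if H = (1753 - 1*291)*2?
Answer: 1921313986/14442367 ≈ 133.03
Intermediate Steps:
H = 2924 (H = (1753 - 291)*2 = 1462*2 = 2924)
m(j, a) = 1872*j (m(j, a) = 9*(207*j + j) = 9*(208*j) = 1872*j)
20068/39514 + m(207, -48)/H = 20068/39514 + (1872*207)/2924 = 20068*(1/39514) + 387504*(1/2924) = 10034/19757 + 96876/731 = 1921313986/14442367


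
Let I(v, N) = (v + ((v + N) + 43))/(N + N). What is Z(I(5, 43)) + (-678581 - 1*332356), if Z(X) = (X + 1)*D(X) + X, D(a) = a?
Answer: -1869216081/1849 ≈ -1.0109e+6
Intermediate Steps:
I(v, N) = (43 + N + 2*v)/(2*N) (I(v, N) = (v + ((N + v) + 43))/((2*N)) = (v + (43 + N + v))*(1/(2*N)) = (43 + N + 2*v)*(1/(2*N)) = (43 + N + 2*v)/(2*N))
Z(X) = X + X*(1 + X) (Z(X) = (X + 1)*X + X = (1 + X)*X + X = X*(1 + X) + X = X + X*(1 + X))
Z(I(5, 43)) + (-678581 - 1*332356) = ((½)*(43 + 43 + 2*5)/43)*(2 + (½)*(43 + 43 + 2*5)/43) + (-678581 - 1*332356) = ((½)*(1/43)*(43 + 43 + 10))*(2 + (½)*(1/43)*(43 + 43 + 10)) + (-678581 - 332356) = ((½)*(1/43)*96)*(2 + (½)*(1/43)*96) - 1010937 = 48*(2 + 48/43)/43 - 1010937 = (48/43)*(134/43) - 1010937 = 6432/1849 - 1010937 = -1869216081/1849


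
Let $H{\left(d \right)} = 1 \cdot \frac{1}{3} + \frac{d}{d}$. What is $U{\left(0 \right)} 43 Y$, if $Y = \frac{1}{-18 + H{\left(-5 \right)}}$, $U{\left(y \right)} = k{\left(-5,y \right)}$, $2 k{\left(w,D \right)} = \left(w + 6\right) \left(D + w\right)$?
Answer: $\frac{129}{20} \approx 6.45$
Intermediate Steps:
$H{\left(d \right)} = \frac{4}{3}$ ($H{\left(d \right)} = 1 \cdot \frac{1}{3} + 1 = \frac{1}{3} + 1 = \frac{4}{3}$)
$k{\left(w,D \right)} = \frac{\left(6 + w\right) \left(D + w\right)}{2}$ ($k{\left(w,D \right)} = \frac{\left(w + 6\right) \left(D + w\right)}{2} = \frac{\left(6 + w\right) \left(D + w\right)}{2}$)
$U{\left(y \right)} = - \frac{5}{2} + \frac{y}{2}$ ($U{\left(y \right)} = \frac{\left(-5\right)^{2}}{2} + 3 y + 3 \left(-5\right) + \frac{1}{2} y \left(-5\right) = \frac{1}{2} \cdot 25 + 3 y - 15 - \frac{5 y}{2} = \frac{25}{2} + 3 y - 15 - \frac{5 y}{2} = - \frac{5}{2} + \frac{y}{2}$)
$Y = - \frac{3}{50}$ ($Y = \frac{1}{-18 + \frac{4}{3}} = \frac{1}{- \frac{50}{3}} = - \frac{3}{50} \approx -0.06$)
$U{\left(0 \right)} 43 Y = \left(- \frac{5}{2} + \frac{1}{2} \cdot 0\right) 43 \left(- \frac{3}{50}\right) = \left(- \frac{5}{2} + 0\right) 43 \left(- \frac{3}{50}\right) = \left(- \frac{5}{2}\right) 43 \left(- \frac{3}{50}\right) = \left(- \frac{215}{2}\right) \left(- \frac{3}{50}\right) = \frac{129}{20}$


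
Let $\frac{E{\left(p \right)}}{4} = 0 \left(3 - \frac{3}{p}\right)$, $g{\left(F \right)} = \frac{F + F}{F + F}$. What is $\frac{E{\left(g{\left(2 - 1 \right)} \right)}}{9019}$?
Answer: $0$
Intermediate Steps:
$g{\left(F \right)} = 1$ ($g{\left(F \right)} = \frac{2 F}{2 F} = 2 F \frac{1}{2 F} = 1$)
$E{\left(p \right)} = 0$ ($E{\left(p \right)} = 4 \cdot 0 \left(3 - \frac{3}{p}\right) = 4 \cdot 0 = 0$)
$\frac{E{\left(g{\left(2 - 1 \right)} \right)}}{9019} = \frac{0}{9019} = 0 \cdot \frac{1}{9019} = 0$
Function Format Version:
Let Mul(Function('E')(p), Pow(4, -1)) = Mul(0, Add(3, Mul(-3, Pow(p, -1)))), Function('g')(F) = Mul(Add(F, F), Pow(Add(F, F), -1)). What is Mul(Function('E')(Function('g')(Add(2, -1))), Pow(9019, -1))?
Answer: 0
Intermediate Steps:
Function('g')(F) = 1 (Function('g')(F) = Mul(Mul(2, F), Pow(Mul(2, F), -1)) = Mul(Mul(2, F), Mul(Rational(1, 2), Pow(F, -1))) = 1)
Function('E')(p) = 0 (Function('E')(p) = Mul(4, Mul(0, Add(3, Mul(-3, Pow(p, -1))))) = Mul(4, 0) = 0)
Mul(Function('E')(Function('g')(Add(2, -1))), Pow(9019, -1)) = Mul(0, Pow(9019, -1)) = Mul(0, Rational(1, 9019)) = 0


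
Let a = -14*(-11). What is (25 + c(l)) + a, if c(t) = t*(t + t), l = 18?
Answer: 827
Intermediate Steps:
a = 154
c(t) = 2*t² (c(t) = t*(2*t) = 2*t²)
(25 + c(l)) + a = (25 + 2*18²) + 154 = (25 + 2*324) + 154 = (25 + 648) + 154 = 673 + 154 = 827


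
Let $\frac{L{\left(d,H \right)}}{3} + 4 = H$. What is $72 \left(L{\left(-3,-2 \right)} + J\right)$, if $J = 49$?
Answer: $2232$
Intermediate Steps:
$L{\left(d,H \right)} = -12 + 3 H$
$72 \left(L{\left(-3,-2 \right)} + J\right) = 72 \left(\left(-12 + 3 \left(-2\right)\right) + 49\right) = 72 \left(\left(-12 - 6\right) + 49\right) = 72 \left(-18 + 49\right) = 72 \cdot 31 = 2232$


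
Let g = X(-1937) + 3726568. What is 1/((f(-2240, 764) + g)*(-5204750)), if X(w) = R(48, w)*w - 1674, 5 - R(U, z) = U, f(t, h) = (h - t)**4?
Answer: -1/423837722723231294750 ≈ -2.3594e-21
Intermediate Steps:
R(U, z) = 5 - U
X(w) = -1674 - 43*w (X(w) = (5 - 1*48)*w - 1674 = (5 - 48)*w - 1674 = -43*w - 1674 = -1674 - 43*w)
g = 3808185 (g = (-1674 - 43*(-1937)) + 3726568 = (-1674 + 83291) + 3726568 = 81617 + 3726568 = 3808185)
1/((f(-2240, 764) + g)*(-5204750)) = 1/(((764 - 1*(-2240))**4 + 3808185)*(-5204750)) = -1/5204750/((764 + 2240)**4 + 3808185) = -1/5204750/(3004**4 + 3808185) = -1/5204750/(81432864768256 + 3808185) = -1/5204750/81432868576441 = (1/81432868576441)*(-1/5204750) = -1/423837722723231294750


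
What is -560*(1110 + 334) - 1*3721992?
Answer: -4530632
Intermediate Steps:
-560*(1110 + 334) - 1*3721992 = -560*1444 - 3721992 = -808640 - 3721992 = -4530632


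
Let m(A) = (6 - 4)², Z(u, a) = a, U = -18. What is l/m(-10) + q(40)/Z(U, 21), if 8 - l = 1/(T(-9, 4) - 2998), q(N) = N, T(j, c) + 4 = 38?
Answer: 324071/82992 ≈ 3.9048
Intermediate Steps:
T(j, c) = 34 (T(j, c) = -4 + 38 = 34)
l = 23713/2964 (l = 8 - 1/(34 - 2998) = 8 - 1/(-2964) = 8 - 1*(-1/2964) = 8 + 1/2964 = 23713/2964 ≈ 8.0003)
m(A) = 4 (m(A) = 2² = 4)
l/m(-10) + q(40)/Z(U, 21) = (23713/2964)/4 + 40/21 = (23713/2964)*(¼) + 40*(1/21) = 23713/11856 + 40/21 = 324071/82992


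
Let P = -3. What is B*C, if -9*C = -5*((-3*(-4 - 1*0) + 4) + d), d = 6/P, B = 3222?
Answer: 25060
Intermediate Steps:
d = -2 (d = 6/(-3) = 6*(-1/3) = -2)
C = 70/9 (C = -(-5)*((-3*(-4 - 1*0) + 4) - 2)/9 = -(-5)*((-3*(-4 + 0) + 4) - 2)/9 = -(-5)*((-3*(-4) + 4) - 2)/9 = -(-5)*((12 + 4) - 2)/9 = -(-5)*(16 - 2)/9 = -(-5)*14/9 = -1/9*(-70) = 70/9 ≈ 7.7778)
B*C = 3222*(70/9) = 25060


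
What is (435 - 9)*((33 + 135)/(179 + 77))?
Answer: 4473/16 ≈ 279.56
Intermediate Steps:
(435 - 9)*((33 + 135)/(179 + 77)) = 426*(168/256) = 426*(168*(1/256)) = 426*(21/32) = 4473/16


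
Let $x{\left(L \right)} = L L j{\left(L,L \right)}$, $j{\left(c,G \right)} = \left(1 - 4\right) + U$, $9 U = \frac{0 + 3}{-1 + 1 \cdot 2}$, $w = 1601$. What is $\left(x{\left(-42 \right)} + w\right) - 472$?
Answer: $-3575$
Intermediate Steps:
$U = \frac{1}{3}$ ($U = \frac{\left(0 + 3\right) \frac{1}{-1 + 1 \cdot 2}}{9} = \frac{3 \frac{1}{-1 + 2}}{9} = \frac{3 \cdot 1^{-1}}{9} = \frac{3 \cdot 1}{9} = \frac{1}{9} \cdot 3 = \frac{1}{3} \approx 0.33333$)
$j{\left(c,G \right)} = - \frac{8}{3}$ ($j{\left(c,G \right)} = \left(1 - 4\right) + \frac{1}{3} = -3 + \frac{1}{3} = - \frac{8}{3}$)
$x{\left(L \right)} = - \frac{8 L^{2}}{3}$ ($x{\left(L \right)} = L L \left(- \frac{8}{3}\right) = L^{2} \left(- \frac{8}{3}\right) = - \frac{8 L^{2}}{3}$)
$\left(x{\left(-42 \right)} + w\right) - 472 = \left(- \frac{8 \left(-42\right)^{2}}{3} + 1601\right) - 472 = \left(\left(- \frac{8}{3}\right) 1764 + 1601\right) - 472 = \left(-4704 + 1601\right) - 472 = -3103 - 472 = -3575$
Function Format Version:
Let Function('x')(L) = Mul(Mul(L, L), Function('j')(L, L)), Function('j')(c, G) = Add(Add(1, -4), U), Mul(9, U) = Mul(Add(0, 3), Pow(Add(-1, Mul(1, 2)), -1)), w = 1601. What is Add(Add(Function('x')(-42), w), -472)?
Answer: -3575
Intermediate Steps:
U = Rational(1, 3) (U = Mul(Rational(1, 9), Mul(Add(0, 3), Pow(Add(-1, Mul(1, 2)), -1))) = Mul(Rational(1, 9), Mul(3, Pow(Add(-1, 2), -1))) = Mul(Rational(1, 9), Mul(3, Pow(1, -1))) = Mul(Rational(1, 9), Mul(3, 1)) = Mul(Rational(1, 9), 3) = Rational(1, 3) ≈ 0.33333)
Function('j')(c, G) = Rational(-8, 3) (Function('j')(c, G) = Add(Add(1, -4), Rational(1, 3)) = Add(-3, Rational(1, 3)) = Rational(-8, 3))
Function('x')(L) = Mul(Rational(-8, 3), Pow(L, 2)) (Function('x')(L) = Mul(Mul(L, L), Rational(-8, 3)) = Mul(Pow(L, 2), Rational(-8, 3)) = Mul(Rational(-8, 3), Pow(L, 2)))
Add(Add(Function('x')(-42), w), -472) = Add(Add(Mul(Rational(-8, 3), Pow(-42, 2)), 1601), -472) = Add(Add(Mul(Rational(-8, 3), 1764), 1601), -472) = Add(Add(-4704, 1601), -472) = Add(-3103, -472) = -3575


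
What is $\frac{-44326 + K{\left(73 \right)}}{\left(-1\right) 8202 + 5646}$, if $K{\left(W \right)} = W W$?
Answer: $\frac{4333}{284} \approx 15.257$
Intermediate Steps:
$K{\left(W \right)} = W^{2}$
$\frac{-44326 + K{\left(73 \right)}}{\left(-1\right) 8202 + 5646} = \frac{-44326 + 73^{2}}{\left(-1\right) 8202 + 5646} = \frac{-44326 + 5329}{-8202 + 5646} = - \frac{38997}{-2556} = \left(-38997\right) \left(- \frac{1}{2556}\right) = \frac{4333}{284}$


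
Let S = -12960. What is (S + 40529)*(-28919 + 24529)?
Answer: -121027910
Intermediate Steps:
(S + 40529)*(-28919 + 24529) = (-12960 + 40529)*(-28919 + 24529) = 27569*(-4390) = -121027910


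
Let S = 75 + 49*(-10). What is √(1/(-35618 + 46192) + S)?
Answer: I*√46400921966/10574 ≈ 20.372*I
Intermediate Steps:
S = -415 (S = 75 - 490 = -415)
√(1/(-35618 + 46192) + S) = √(1/(-35618 + 46192) - 415) = √(1/10574 - 415) = √(-4388209/10574) = I*√46400921966/10574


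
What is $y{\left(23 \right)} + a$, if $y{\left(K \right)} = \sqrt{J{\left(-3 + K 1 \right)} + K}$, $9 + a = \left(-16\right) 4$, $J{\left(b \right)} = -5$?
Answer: $-73 + 3 \sqrt{2} \approx -68.757$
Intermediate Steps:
$a = -73$ ($a = -9 - 64 = -73$)
$y{\left(K \right)} = \sqrt{-5 + K}$
$y{\left(23 \right)} + a = \sqrt{-5 + 23} - 73 = \sqrt{18} - 73 = 3 \sqrt{2} - 73 = -73 + 3 \sqrt{2}$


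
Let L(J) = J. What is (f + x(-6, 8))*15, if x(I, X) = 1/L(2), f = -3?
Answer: -75/2 ≈ -37.500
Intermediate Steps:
x(I, X) = ½ (x(I, X) = 1/2 = ½)
(f + x(-6, 8))*15 = (-3 + ½)*15 = -5/2*15 = -75/2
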